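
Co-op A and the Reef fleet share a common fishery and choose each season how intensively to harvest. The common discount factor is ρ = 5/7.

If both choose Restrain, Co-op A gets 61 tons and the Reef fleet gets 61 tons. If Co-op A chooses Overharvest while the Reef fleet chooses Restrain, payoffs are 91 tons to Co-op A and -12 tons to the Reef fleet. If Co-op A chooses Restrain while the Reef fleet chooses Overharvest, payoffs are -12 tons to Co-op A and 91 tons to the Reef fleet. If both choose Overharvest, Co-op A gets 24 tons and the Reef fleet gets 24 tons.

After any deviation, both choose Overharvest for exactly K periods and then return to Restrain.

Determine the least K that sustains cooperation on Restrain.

2

Need Σ_{k=1}^{K} ρ^k ≥ (91−61)/(61−24) = 0.8108 at ρ = 5/7.
At K = 1 the sum is 0.7143 < 0.8108; at K = 2 it is 1.2245 ≥ 0.8108.
So the minimum punishment length is K = 2.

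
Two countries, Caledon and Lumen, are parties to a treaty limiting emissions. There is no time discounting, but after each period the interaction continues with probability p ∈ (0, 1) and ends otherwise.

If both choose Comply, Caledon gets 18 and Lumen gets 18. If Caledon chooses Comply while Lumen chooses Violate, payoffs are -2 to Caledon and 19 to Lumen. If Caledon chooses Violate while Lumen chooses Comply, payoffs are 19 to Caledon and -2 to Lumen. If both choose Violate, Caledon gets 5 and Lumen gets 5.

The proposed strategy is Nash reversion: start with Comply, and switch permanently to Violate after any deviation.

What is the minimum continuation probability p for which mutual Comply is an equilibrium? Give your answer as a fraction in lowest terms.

With no time discounting, the continuation probability p plays the role of the discount factor.
Grim-trigger IC: 18/(1−p) ≥ 19 + 5p/(1−p) ⇒ p ≥ (19−18)/(19−5) = 1/14.

1/14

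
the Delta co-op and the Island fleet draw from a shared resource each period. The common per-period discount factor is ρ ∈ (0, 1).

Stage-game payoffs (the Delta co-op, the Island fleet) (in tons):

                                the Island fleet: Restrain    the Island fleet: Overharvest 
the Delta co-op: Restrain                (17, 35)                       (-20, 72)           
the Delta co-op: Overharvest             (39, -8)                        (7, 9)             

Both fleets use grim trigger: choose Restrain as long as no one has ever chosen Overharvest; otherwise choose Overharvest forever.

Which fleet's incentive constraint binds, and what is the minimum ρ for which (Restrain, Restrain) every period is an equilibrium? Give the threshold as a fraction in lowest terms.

the Delta co-op; ρ ≥ 11/16

the Delta co-op's threshold: (39−17)/(39−7) = 11/16.
the Island fleet's threshold: (72−35)/(72−9) = 37/63.
11/16 > 37/63, so the Delta co-op binds and ρ* = 11/16.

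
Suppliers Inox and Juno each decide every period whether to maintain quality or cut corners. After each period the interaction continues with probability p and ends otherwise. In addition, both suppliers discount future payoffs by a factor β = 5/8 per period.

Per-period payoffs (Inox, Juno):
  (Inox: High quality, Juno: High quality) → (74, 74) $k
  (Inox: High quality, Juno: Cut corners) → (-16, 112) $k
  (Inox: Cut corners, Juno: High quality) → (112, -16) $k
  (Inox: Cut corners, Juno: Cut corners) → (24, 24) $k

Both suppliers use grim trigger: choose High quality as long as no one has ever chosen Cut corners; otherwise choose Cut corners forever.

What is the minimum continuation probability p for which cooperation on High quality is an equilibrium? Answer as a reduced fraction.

With continuation probability p and discount β, the effective per-period discount factor is βp.
Grim-trigger IC: βp ≥ (112−74)/(112−24) = 19/44.
So p ≥ (19/44)/(5/8) = 38/55.

38/55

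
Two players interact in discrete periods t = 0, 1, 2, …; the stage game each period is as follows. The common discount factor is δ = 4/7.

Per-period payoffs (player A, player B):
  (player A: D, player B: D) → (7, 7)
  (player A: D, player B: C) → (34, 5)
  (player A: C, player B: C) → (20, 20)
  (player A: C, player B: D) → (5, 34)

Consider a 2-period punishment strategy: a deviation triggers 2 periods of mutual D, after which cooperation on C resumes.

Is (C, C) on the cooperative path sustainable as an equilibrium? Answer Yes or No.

No

Comparing payoff streams over the 3 periods until play realigns: cooperate → 20(1+δ+…+δ^2); deviate → 34 + 7(δ+…+δ^2).
Cooperation is sustained iff (20−7)(δ+…+δ^2) ≥ 34−20.
δ+…+δ^2 = 4/7·(1−(4/7)^2)/(1−4/7) = 0.8980, and (34−20)/(20−7) = 1.0769.
0.8980 < 1.0769, so cooperation is not sustainable.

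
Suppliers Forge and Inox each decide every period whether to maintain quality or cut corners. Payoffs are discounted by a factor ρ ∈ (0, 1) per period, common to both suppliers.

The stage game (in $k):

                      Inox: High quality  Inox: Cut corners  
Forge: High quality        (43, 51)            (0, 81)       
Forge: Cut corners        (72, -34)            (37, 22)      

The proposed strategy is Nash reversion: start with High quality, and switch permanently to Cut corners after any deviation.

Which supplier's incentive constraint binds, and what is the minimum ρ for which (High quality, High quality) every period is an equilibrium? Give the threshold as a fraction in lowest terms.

Forge; ρ ≥ 29/35

Forge's threshold: (72−43)/(72−37) = 29/35.
Inox's threshold: (81−51)/(81−22) = 30/59.
29/35 > 30/59, so Forge binds and ρ* = 29/35.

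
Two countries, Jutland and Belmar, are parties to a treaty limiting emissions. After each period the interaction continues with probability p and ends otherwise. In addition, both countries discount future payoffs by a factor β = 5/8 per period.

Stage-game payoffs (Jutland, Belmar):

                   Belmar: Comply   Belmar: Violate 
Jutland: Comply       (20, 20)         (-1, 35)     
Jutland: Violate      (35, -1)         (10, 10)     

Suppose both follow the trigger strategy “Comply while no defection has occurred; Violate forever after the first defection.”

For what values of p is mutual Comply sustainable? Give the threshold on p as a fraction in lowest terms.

24/25

With continuation probability p and discount β, the effective per-period discount factor is βp.
Grim-trigger IC: βp ≥ (35−20)/(35−10) = 3/5.
So p ≥ (3/5)/(5/8) = 24/25.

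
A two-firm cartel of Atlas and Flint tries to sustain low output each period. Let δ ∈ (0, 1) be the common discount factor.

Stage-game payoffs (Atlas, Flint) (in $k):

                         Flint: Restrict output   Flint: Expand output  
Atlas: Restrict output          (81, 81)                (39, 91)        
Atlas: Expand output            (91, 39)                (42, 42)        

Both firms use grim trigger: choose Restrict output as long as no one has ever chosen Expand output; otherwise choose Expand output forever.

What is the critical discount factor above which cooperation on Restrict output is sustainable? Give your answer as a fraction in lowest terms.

Under grim trigger the critical discount factor is (T−C)/(T−P) with T = 91, C = 81, P = 42.
δ* = (91−81)/(91−42) = 10/49.

10/49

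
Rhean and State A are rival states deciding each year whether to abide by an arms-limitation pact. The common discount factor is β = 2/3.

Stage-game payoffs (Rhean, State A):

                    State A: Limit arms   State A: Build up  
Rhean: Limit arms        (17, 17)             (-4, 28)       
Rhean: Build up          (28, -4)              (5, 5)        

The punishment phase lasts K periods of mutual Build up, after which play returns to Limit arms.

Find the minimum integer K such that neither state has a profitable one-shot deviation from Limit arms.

No profitable deviation requires (17−5)(β+…+β^K) ≥ 28−17, i.e. β+…+β^K ≥ 11/12 ≈ 0.9167.
With β = 2/3, the partial sums are K=1: 0.6667, K=2: 1.1111.
K = 2 is the first length at which the sum reaches 0.9167.

2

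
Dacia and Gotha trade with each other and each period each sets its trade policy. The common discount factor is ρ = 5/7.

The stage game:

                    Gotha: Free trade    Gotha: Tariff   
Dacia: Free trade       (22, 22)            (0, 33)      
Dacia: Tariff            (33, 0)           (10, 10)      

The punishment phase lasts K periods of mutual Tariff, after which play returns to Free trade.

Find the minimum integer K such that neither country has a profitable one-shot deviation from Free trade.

2

No profitable deviation requires (22−10)(ρ+…+ρ^K) ≥ 33−22, i.e. ρ+…+ρ^K ≥ 11/12 ≈ 0.9167.
With ρ = 5/7, the partial sums are K=1: 0.7143, K=2: 1.2245.
K = 2 is the first length at which the sum reaches 0.9167.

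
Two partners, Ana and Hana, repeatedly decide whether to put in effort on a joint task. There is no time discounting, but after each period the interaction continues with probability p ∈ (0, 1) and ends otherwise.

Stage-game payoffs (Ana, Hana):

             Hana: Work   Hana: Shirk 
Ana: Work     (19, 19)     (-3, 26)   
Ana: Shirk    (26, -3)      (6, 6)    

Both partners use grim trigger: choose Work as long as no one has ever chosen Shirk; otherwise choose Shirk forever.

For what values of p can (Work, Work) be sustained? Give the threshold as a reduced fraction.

7/20

Expected cooperation value is 19 + p·19 + p²·19 + … = 19/(1−p); deviation gives 26 + p·6/(1−p).
19 ≥ 26(1−p) + 6p ⇒ 20p ≥ 7 ⇒ p ≥ 7/20.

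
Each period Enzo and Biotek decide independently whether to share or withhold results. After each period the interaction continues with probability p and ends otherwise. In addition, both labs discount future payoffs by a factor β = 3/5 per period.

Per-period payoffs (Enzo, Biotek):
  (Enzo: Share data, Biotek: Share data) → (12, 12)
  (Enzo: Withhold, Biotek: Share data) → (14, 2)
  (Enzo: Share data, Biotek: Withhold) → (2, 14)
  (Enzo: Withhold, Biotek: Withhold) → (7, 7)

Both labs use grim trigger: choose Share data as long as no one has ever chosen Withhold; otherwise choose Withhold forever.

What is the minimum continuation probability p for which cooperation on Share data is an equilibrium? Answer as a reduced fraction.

Expected continuation weight on next period's payoff is β·p = 3/5·p, which plays the role of the discount factor.
Cooperation requires 3/5·p ≥ (14−12)/(14−7) = 2/7, hence p ≥ 10/21.

10/21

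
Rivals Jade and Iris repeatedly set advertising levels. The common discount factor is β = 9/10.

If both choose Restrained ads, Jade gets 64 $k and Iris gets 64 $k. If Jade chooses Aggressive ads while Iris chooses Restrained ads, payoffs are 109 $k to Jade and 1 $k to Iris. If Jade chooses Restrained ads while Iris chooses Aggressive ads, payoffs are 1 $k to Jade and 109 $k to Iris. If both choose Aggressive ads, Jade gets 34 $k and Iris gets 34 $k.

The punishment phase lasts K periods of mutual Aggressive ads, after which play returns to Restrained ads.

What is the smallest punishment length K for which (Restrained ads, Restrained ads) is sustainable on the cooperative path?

Need Σ_{k=1}^{K} β^k ≥ (109−64)/(64−34) = 1.5000 at β = 9/10.
At K = 1 the sum is 0.9000 < 1.5000; at K = 2 it is 1.7100 ≥ 1.5000.
So the minimum punishment length is K = 2.

2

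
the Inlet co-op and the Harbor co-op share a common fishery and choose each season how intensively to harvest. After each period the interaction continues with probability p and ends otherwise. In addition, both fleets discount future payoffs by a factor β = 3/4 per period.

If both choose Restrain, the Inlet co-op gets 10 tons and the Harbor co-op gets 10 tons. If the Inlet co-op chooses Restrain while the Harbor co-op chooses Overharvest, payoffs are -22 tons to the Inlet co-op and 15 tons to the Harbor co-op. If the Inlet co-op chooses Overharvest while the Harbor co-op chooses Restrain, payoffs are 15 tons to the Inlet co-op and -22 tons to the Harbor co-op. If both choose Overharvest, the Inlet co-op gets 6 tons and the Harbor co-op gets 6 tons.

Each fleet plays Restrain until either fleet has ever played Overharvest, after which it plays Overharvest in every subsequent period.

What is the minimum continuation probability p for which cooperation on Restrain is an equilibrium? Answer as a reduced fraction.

Expected continuation weight on next period's payoff is β·p = 3/4·p, which plays the role of the discount factor.
Cooperation requires 3/4·p ≥ (15−10)/(15−6) = 5/9, hence p ≥ 20/27.

20/27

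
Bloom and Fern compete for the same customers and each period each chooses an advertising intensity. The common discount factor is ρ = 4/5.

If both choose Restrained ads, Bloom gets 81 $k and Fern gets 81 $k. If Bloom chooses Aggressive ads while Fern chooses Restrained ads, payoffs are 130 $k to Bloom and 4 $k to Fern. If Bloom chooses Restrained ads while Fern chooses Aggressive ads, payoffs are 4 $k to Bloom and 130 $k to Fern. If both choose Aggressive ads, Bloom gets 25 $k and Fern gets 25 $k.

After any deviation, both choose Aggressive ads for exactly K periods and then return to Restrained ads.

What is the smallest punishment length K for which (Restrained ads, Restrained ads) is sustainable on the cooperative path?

IC: ρ(1−ρ^K)/(1−ρ) ≥ (130−81)/(81−25) = 7/8.
With ρ = 4/5: need 1 − ρ^K ≥ 7/8·(1−4/5)/(4/5), i.e. ρ^K ≤ 0.7812.
Since (4/5)^1 = 0.8000 and (4/5)^2 = 0.6400, the smallest such K is 2.

2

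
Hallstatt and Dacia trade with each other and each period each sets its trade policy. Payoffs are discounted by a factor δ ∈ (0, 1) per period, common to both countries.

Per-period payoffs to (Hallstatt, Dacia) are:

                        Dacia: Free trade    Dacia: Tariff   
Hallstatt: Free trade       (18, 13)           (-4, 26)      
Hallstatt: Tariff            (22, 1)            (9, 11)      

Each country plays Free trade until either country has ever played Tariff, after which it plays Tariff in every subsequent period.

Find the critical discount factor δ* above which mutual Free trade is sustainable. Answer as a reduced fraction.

13/15

For Hallstatt: deviation gain 22−18 = 4, per-period punishment loss 18−9 = 9. IC gives δ ≥ 4/13.
For Dacia: gain 13, loss 2 per period, so δ ≥ 13/15.
The tighter constraint is Dacia's, so cooperation needs δ ≥ 13/15.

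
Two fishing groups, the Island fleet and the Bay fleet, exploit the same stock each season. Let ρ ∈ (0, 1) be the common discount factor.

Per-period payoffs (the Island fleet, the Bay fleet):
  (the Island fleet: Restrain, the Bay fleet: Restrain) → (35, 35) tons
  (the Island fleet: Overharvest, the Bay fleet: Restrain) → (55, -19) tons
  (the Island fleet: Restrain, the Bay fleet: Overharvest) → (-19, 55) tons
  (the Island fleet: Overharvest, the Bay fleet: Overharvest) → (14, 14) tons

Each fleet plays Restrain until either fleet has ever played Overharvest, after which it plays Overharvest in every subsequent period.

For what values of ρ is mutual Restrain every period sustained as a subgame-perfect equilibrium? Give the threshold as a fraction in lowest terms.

20/41

Under grim trigger the critical discount factor is (T−C)/(T−P) with T = 55, C = 35, P = 14.
ρ* = (55−35)/(55−14) = 20/41.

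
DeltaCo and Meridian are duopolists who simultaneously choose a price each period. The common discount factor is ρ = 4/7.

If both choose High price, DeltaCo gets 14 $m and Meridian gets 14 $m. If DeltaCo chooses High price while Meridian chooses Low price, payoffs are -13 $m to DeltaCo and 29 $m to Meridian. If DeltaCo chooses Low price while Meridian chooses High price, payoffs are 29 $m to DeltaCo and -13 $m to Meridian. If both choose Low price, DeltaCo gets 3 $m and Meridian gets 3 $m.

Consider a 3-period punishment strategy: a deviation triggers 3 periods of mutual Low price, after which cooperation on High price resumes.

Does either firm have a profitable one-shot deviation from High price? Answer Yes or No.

IC: ρ+…+ρ^3 ≥ (29−14)/(14−3) = 15/11.
At ρ = 4/7: partial sum = 1.0845 < 1.3636. Cooperation not sustainable.

Yes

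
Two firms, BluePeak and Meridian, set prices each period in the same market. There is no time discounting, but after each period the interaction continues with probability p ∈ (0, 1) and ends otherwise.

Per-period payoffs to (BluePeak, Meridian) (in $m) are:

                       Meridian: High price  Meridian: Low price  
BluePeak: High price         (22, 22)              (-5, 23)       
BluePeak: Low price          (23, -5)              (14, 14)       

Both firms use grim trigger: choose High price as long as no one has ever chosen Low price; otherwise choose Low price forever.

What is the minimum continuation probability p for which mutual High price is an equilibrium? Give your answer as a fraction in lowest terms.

1/9

With no time discounting, the continuation probability p plays the role of the discount factor.
Grim-trigger IC: 22/(1−p) ≥ 23 + 14p/(1−p) ⇒ p ≥ (23−22)/(23−14) = 1/9.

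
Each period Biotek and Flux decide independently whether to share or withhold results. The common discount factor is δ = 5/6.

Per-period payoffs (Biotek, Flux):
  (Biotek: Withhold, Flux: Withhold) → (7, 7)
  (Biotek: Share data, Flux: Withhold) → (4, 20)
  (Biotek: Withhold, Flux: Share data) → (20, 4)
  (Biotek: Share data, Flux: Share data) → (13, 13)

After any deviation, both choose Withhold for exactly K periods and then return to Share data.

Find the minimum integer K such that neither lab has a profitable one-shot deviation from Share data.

2

Need Σ_{k=1}^{K} δ^k ≥ (20−13)/(13−7) = 1.1667 at δ = 5/6.
At K = 1 the sum is 0.8333 < 1.1667; at K = 2 it is 1.5278 ≥ 1.1667.
So the minimum punishment length is K = 2.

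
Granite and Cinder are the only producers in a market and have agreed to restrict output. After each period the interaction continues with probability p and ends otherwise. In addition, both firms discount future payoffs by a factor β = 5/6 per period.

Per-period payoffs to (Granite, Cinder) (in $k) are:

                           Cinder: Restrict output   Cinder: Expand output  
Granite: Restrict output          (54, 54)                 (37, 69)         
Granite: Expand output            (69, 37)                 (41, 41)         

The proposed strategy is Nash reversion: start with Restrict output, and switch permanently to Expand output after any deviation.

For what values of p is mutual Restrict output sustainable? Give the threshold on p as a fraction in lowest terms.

With continuation probability p and discount β, the effective per-period discount factor is βp.
Grim-trigger IC: βp ≥ (69−54)/(69−41) = 15/28.
So p ≥ (15/28)/(5/6) = 9/14.

9/14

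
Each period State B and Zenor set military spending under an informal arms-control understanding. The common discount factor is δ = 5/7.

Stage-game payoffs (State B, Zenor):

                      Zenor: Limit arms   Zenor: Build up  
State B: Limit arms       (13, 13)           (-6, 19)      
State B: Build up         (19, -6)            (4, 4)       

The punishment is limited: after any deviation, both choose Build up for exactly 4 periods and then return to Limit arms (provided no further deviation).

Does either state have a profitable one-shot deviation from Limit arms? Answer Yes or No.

Comparing payoff streams over the 5 periods until play realigns: cooperate → 13(1+δ+…+δ^4); deviate → 19 + 4(δ+…+δ^4).
Cooperation is sustained iff (13−4)(δ+…+δ^4) ≥ 19−13.
δ+…+δ^4 = 5/7·(1−(5/7)^4)/(1−5/7) = 1.8492, and (19−13)/(13−4) = 0.6667.
1.8492 ≥ 0.6667, so cooperation is sustainable.

No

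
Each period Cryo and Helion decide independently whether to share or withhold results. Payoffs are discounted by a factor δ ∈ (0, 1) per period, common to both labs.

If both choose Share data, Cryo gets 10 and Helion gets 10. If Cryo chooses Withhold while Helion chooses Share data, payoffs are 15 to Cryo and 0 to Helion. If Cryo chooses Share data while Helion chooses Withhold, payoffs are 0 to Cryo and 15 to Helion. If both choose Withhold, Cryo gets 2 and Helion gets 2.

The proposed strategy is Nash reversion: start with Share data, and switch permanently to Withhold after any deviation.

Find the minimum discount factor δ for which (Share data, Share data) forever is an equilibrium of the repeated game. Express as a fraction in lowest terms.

5/13

10/(1−δ) ≥ 15 + 2δ/(1−δ)
10 ≥ 15 − 13δ
δ ≥ 5/13.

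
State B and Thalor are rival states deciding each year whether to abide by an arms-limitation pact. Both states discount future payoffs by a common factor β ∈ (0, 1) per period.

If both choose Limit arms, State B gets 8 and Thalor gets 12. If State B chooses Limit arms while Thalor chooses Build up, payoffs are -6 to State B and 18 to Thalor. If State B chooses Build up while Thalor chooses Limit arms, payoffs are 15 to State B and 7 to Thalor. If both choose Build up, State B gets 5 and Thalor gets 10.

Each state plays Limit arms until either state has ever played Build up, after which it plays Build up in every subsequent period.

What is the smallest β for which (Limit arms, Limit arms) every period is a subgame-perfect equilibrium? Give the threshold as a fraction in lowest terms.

State B: cooperation gives 8 each period; deviation gives 15 once then 5 forever.
  8/(1−β) ≥ 15 + 5β/(1−β) ⇒ β ≥ 7/10.
Thalor: cooperation gives 12 each period; deviation gives 18 once then 10 forever.
  β ≥ 6/8 = 3/4.
Both must hold, so the binding constraint is Thalor's: β ≥ 3/4.

3/4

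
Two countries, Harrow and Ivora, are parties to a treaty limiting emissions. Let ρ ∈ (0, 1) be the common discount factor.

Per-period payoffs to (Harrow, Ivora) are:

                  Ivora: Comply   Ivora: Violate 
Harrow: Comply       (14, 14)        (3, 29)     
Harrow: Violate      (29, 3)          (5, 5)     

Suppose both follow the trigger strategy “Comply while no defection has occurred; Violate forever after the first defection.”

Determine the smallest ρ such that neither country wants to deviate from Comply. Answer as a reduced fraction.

5/8

Under grim trigger the critical discount factor is (T−C)/(T−P) with T = 29, C = 14, P = 5.
ρ* = (29−14)/(29−5) = 15/24 = 5/8.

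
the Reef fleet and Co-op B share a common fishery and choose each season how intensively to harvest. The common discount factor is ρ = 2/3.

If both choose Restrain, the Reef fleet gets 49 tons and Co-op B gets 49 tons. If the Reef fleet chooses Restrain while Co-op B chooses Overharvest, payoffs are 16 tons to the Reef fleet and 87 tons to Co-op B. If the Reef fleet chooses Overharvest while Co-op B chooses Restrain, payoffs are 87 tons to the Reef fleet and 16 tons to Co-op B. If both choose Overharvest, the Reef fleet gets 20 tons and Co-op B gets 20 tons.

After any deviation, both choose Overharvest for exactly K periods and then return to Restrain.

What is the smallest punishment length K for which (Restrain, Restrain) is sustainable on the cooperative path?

3

Need Σ_{k=1}^{K} ρ^k ≥ (87−49)/(49−20) = 1.3103 at ρ = 2/3.
At K = 2 the sum is 1.1111 < 1.3103; at K = 3 it is 1.4074 ≥ 1.3103.
So the minimum punishment length is K = 3.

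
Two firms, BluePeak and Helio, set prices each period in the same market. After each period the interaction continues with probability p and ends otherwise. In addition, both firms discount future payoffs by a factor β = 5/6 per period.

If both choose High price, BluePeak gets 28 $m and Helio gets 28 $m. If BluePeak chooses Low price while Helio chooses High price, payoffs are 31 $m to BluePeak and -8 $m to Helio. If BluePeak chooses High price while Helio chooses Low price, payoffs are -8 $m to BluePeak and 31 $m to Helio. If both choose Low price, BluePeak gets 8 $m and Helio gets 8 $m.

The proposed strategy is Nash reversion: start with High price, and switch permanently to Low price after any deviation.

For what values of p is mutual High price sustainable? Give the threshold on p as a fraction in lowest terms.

18/115

With continuation probability p and discount β, the effective per-period discount factor is βp.
Grim-trigger IC: βp ≥ (31−28)/(31−8) = 3/23.
So p ≥ (3/23)/(5/6) = 18/115.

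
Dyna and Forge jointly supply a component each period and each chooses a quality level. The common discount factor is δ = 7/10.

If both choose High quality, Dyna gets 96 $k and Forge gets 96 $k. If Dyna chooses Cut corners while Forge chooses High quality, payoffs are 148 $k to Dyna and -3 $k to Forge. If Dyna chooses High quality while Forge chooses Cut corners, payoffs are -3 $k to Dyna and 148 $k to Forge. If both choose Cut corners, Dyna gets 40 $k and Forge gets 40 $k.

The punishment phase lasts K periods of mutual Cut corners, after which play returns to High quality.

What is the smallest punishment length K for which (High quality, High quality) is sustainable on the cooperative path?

2

Need Σ_{k=1}^{K} δ^k ≥ (148−96)/(96−40) = 0.9286 at δ = 7/10.
At K = 1 the sum is 0.7000 < 0.9286; at K = 2 it is 1.1900 ≥ 0.9286.
So the minimum punishment length is K = 2.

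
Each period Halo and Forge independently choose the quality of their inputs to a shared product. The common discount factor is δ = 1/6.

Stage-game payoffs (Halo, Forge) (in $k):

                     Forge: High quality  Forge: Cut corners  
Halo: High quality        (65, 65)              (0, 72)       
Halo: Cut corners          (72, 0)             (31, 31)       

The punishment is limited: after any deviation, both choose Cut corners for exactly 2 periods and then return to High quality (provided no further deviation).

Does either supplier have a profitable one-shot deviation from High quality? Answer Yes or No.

IC: δ+…+δ^2 ≥ (72−65)/(65−31) = 7/34.
At δ = 1/6: partial sum = 0.1944 < 0.2059. Cooperation not sustainable.

Yes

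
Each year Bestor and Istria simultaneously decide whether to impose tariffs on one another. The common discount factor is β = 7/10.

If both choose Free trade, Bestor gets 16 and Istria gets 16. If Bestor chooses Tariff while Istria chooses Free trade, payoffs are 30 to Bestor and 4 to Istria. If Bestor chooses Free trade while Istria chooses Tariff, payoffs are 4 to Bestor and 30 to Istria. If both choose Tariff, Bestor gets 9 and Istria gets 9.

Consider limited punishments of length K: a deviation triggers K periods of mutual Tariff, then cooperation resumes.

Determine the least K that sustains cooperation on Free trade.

6

IC: β(1−β^K)/(1−β) ≥ (30−16)/(16−9) = 2.
With β = 7/10: need 1 − β^K ≥ 2·(1−7/10)/(7/10), i.e. β^K ≤ 0.1429.
Since (7/10)^5 = 0.1681 and (7/10)^6 = 0.1176, the smallest such K is 6.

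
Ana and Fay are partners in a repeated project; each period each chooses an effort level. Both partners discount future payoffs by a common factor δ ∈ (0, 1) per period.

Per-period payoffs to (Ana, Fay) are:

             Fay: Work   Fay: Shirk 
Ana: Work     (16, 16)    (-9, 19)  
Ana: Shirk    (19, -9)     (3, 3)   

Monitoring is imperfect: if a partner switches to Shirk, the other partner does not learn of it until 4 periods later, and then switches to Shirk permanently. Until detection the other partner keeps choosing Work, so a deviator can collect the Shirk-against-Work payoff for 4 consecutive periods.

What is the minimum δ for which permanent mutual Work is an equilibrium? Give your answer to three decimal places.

A deviator earns 19 for 4 periods, then 3 forever; cooperating earns 16 forever. Multiplying the IC by (1−δ):
16 ≥ 19(1−δ^4) + 3δ^4, so 16·δ^4 ≥ 3 and δ^4 ≥ 3/16.
δ ≥ (3/16)^(1/4) ≈ 0.658.

0.658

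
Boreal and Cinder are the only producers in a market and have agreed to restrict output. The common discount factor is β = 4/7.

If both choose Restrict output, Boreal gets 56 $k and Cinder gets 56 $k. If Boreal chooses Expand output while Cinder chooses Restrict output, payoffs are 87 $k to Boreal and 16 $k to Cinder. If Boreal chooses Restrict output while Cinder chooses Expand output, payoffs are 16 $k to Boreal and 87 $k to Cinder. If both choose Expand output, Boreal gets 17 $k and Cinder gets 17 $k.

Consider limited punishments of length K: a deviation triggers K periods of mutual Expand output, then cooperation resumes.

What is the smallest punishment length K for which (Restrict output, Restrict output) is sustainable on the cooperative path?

IC: β(1−β^K)/(1−β) ≥ (87−56)/(56−17) = 31/39.
With β = 4/7: need 1 − β^K ≥ 31/39·(1−4/7)/(4/7), i.e. β^K ≤ 0.4038.
Since (4/7)^1 = 0.5714 and (4/7)^2 = 0.3265, the smallest such K is 2.

2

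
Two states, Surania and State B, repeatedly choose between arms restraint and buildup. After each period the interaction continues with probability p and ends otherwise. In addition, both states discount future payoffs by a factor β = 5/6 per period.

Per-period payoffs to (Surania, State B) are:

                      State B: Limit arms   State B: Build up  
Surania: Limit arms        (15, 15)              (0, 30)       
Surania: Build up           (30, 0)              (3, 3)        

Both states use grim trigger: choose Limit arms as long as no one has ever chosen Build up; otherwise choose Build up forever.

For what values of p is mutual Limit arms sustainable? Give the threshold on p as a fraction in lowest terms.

With continuation probability p and discount β, the effective per-period discount factor is βp.
Grim-trigger IC: βp ≥ (30−15)/(30−3) = 5/9.
So p ≥ (5/9)/(5/6) = 2/3.

2/3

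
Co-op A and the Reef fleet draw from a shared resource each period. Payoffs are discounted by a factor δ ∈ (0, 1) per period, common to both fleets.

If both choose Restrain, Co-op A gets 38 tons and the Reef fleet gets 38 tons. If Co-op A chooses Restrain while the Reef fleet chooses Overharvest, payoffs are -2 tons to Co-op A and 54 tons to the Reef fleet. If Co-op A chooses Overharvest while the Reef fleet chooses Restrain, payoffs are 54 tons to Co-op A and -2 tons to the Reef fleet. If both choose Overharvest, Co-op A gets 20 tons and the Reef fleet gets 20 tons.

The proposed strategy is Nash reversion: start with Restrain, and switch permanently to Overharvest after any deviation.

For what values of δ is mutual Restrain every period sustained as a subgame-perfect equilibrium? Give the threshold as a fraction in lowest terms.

One-period gain from deviating is 54 − 38 = 16. The loss is 38 − 20 = 18 in every subsequent period, with present value 18·δ/(1−δ).
Deviation is unprofitable when 18·δ/(1−δ) ≥ 16, i.e. δ/(1−δ) ≥ 8/9.
Equivalently δ ≥ 16/(16+18) = 8/17.

8/17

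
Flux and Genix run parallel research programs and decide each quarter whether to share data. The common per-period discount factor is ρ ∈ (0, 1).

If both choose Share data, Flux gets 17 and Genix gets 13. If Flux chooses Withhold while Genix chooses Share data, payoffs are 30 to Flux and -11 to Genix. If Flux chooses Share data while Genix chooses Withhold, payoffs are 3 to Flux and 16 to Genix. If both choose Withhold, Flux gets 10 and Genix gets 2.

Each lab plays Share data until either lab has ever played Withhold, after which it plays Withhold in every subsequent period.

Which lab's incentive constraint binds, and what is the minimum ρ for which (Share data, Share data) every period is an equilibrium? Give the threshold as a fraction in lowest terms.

Flux: cooperation gives 17 each period; deviation gives 30 once then 10 forever.
  17/(1−ρ) ≥ 30 + 10ρ/(1−ρ) ⇒ ρ ≥ 13/20.
Genix: cooperation gives 13 each period; deviation gives 16 once then 2 forever.
  ρ ≥ 3/14.
Both must hold, so the binding constraint is Flux's: ρ ≥ 13/20.

Flux; ρ ≥ 13/20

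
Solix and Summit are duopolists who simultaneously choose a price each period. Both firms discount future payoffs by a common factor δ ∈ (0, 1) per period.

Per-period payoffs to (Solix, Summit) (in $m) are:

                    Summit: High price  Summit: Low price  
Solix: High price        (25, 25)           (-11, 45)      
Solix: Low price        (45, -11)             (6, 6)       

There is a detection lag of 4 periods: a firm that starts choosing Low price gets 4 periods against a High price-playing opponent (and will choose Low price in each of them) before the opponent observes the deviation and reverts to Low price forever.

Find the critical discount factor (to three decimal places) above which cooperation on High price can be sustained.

0.846

The best deviation is to choose Low price for all 4 undetected periods, earning 45 each, then 6 forever once detected.
Deviation value: 45(1−δ^4)/(1−δ) + 6δ^4/(1−δ); cooperation value: 25/(1−δ).
IC: 25 ≥ 45(1−δ^4) + 6δ^4 = 45 − 39δ^4.
So δ^4 ≥ 20/39, giving δ ≥ (20/39)^(1/4) ≈ 0.846.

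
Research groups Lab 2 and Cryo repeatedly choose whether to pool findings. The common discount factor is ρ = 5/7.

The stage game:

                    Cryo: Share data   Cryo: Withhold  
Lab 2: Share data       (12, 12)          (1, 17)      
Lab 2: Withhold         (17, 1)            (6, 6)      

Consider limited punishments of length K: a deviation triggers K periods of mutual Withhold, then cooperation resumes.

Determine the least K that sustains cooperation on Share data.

2

No profitable deviation requires (12−6)(ρ+…+ρ^K) ≥ 17−12, i.e. ρ+…+ρ^K ≥ 5/6 ≈ 0.8333.
With ρ = 5/7, the partial sums are K=1: 0.7143, K=2: 1.2245.
K = 2 is the first length at which the sum reaches 0.8333.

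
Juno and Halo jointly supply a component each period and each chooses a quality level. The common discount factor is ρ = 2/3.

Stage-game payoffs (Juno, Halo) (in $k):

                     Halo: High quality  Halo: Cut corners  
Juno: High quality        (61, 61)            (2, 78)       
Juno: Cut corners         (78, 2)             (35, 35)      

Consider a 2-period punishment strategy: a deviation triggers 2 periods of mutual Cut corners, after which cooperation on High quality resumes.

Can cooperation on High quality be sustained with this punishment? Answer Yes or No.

Yes

A one-shot deviation gives 78 now, then 35 for 2 periods, then back to 61.
Gain from deviating: (78−61) today; loss: (61−35) in each of the next 2 periods.
No-deviation condition: (61−35)(ρ+…+ρ^2) ≥ 78−61, i.e. ρ+…+ρ^2 ≥ 17/26.
At ρ = 2/3: ρ+…+ρ^2 = 1.1111 ≥ 0.6538.
So cooperation is sustainable.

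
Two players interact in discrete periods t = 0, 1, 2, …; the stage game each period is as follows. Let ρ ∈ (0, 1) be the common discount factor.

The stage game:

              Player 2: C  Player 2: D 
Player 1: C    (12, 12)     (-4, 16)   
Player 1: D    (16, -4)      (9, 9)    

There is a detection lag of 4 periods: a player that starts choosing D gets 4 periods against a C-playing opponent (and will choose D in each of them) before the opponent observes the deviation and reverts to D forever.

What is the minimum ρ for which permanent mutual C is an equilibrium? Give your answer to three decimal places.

0.869

The best deviation is to choose D for all 4 undetected periods, earning 16 each, then 9 forever once detected.
Deviation value: 16(1−ρ^4)/(1−ρ) + 9ρ^4/(1−ρ); cooperation value: 12/(1−ρ).
IC: 12 ≥ 16(1−ρ^4) + 9ρ^4 = 16 − 7ρ^4.
So ρ^4 ≥ 4/7, giving ρ ≥ (4/7)^(1/4) ≈ 0.869.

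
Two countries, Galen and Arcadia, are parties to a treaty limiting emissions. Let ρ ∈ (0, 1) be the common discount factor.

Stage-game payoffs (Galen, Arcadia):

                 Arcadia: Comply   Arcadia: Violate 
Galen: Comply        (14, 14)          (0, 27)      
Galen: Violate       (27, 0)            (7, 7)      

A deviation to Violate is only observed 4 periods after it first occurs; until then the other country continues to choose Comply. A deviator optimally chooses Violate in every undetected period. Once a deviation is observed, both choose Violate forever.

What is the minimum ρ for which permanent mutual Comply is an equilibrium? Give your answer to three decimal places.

0.898

A deviator earns 27 for 4 periods, then 7 forever; cooperating earns 14 forever. Multiplying the IC by (1−ρ):
14 ≥ 27(1−ρ^4) + 7ρ^4, so 20·ρ^4 ≥ 13 and ρ^4 ≥ 13/20.
ρ ≥ (13/20)^(1/4) ≈ 0.898.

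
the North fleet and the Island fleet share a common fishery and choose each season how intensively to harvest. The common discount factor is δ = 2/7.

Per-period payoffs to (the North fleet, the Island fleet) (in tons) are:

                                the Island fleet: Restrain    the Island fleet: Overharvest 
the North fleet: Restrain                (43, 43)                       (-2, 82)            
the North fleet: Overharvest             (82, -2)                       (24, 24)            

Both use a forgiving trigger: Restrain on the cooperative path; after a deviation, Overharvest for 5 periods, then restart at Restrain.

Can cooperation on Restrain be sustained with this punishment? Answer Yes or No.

IC: δ+…+δ^5 ≥ (82−43)/(43−24) = 39/19.
At δ = 2/7: partial sum = 0.3992 < 2.0526. Cooperation not sustainable.

No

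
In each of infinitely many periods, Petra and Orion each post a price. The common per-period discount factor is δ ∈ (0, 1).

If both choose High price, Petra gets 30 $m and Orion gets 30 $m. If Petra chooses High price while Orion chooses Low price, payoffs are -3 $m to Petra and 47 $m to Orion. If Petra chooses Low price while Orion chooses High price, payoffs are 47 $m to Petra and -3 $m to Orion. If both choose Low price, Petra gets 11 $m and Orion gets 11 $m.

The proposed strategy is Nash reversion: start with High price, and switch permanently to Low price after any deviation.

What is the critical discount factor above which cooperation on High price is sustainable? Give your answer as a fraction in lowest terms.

One-period gain from deviating is 47 − 30 = 17. The loss is 30 − 11 = 19 in every subsequent period, with present value 19·δ/(1−δ).
Deviation is unprofitable when 19·δ/(1−δ) ≥ 17, i.e. δ/(1−δ) ≥ 17/19.
Equivalently δ ≥ 17/(17+19) = 17/36.

17/36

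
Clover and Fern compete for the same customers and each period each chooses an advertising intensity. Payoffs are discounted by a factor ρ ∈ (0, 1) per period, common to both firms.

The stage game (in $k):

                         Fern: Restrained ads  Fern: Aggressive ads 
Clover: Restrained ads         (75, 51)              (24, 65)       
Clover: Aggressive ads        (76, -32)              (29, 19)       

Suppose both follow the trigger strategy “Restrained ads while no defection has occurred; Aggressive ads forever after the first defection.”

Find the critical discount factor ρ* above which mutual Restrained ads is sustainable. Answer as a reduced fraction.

Clover: cooperation gives 75 each period; deviation gives 76 once then 29 forever.
  75/(1−ρ) ≥ 76 + 29ρ/(1−ρ) ⇒ ρ ≥ 1/47.
Fern: cooperation gives 51 each period; deviation gives 65 once then 19 forever.
  ρ ≥ 14/46 = 7/23.
Both must hold, so the binding constraint is Fern's: ρ ≥ 7/23.

7/23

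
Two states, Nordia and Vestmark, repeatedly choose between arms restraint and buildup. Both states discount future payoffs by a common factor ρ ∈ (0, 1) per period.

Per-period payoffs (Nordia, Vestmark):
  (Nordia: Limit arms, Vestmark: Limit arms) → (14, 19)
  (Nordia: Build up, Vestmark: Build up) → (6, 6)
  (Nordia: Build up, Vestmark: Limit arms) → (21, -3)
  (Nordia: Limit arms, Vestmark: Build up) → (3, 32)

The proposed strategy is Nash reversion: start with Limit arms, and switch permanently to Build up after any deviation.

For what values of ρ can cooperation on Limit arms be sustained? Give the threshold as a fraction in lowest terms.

1/2

Nordia's threshold: (21−14)/(21−6) = 7/15.
Vestmark's threshold: (32−19)/(32−6) = 1/2.
7/15 < 1/2, so Vestmark binds and ρ* = 1/2.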